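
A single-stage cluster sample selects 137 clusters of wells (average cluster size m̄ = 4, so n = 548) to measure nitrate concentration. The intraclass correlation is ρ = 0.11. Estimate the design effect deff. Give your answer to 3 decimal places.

1.330

deff = 1 + (4 − 1)·0.11 = 1 + 0.33 = 1.33.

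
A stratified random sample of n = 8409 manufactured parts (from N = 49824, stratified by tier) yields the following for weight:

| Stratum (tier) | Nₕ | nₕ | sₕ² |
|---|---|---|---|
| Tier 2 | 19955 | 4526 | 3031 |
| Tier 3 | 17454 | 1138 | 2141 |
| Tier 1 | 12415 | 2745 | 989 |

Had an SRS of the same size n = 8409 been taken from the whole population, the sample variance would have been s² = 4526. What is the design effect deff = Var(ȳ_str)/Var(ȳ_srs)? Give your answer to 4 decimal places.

Var(ȳ_str) = Σ Wₕ²(1−fₕ)sₕ²/nₕ with Wₕ = Nₕ/49824:
  Tier 2: (19955/49824)²·(1−4526/19955)·3031/4526 = 0.08305843
  Tier 3: (17454/49824)²·(1−1138/17454)·2141/1138 = 0.21582706
  Tier 1: (12415/49824)²·(1−2745/12415)·989/2745 = 0.017424084
  → Var(ȳ_str) = 0.31630957.
Var(ȳ_srs) = (1 − 8409/49824)·4526/8409 = 0.44739309.
deff = 0.31630957 / 0.44739309 = 0.7070.

0.7070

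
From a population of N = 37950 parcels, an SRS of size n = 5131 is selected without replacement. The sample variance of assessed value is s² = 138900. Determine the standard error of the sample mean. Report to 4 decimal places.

Under SRS without replacement, Var(ȳ) = (1 − f)·s²/n with f = n/N = 5131/37950 = 0.13520422.
Var(ȳ) = (1 − 0.13520422)·138900/5131 = 0.86479578·27.070746 = 23.410667.
SE(ȳ) = √(23.410667) = 4.8385.

4.8385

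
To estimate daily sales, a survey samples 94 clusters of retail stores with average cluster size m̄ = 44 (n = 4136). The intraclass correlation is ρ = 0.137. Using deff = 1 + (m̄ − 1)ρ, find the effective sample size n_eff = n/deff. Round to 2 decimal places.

deff = 1 + (44 − 1)·0.137 = 1 + 5.891 = 6.891.
n_eff = 4136 / 6.891 = 600.20.

600.20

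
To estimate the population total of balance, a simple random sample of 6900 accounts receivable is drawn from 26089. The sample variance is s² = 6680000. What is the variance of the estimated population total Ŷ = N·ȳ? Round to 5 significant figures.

Var(Ŷ) = N²·Var(ȳ) = N²·(1 − n/N)·s²/n.
f = 6900/26089 = 0.26447928; Var(ȳ) = 0.73552072·6680000/6900 = 712.06933.
Var(Ŷ) = 26089² · 712.06933 = 4.8465996 × 10^11.

4.8466 × 10^11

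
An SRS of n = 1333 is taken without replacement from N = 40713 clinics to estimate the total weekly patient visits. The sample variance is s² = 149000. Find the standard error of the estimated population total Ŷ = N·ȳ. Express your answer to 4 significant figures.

Var(Ŷ) = N²·Var(ȳ) = N²·(1 − n/N)·s²/n.
f = 1333/40713 = 0.03274138; Var(ȳ) = 0.96725862·149000/1333 = 108.11818.
Var(Ŷ) = 40713² · 108.11818 = 1.7921111 × 10^11.
SE(Ŷ) = √(1.7921111 × 10^11) = 423300.

423300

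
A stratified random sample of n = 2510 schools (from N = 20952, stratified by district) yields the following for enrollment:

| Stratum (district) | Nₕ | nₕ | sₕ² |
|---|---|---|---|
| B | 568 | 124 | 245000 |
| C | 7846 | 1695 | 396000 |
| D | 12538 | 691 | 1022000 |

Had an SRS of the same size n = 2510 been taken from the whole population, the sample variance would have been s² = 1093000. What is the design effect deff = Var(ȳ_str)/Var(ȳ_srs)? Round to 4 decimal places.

1.3756

Var(ȳ_str) = Σ Wₕ²(1−fₕ)sₕ²/nₕ with Wₕ = Nₕ/20952:
  B: (568/20952)²·(1−124/568)·245000/124 = 1.1350755
  C: (7846/20952)²·(1−1695/7846)·396000/1695 = 25.684348
  D: (12538/20952)²·(1−691/12538)·1022000/691 = 500.44751
  → Var(ȳ_str) = 527.26693.
Var(ȳ_srs) = (1 − 2510/20952)·1093000/2510 = 383.29131.
deff = 527.26693 / 383.29131 = 1.3756.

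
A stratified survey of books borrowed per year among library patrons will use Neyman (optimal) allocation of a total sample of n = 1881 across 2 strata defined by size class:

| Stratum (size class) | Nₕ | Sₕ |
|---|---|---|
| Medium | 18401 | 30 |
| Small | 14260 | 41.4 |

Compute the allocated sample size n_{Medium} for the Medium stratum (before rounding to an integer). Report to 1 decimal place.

908.9

Neyman allocation: nₕ = n·NₕSₕ / Σⱼ NⱼSⱼ.
Σ NⱼSⱼ = 18401·30 + 14260·41.4 = 1.142394 × 10^6.
n_{Medium} = 1881·18401·30 / (1.142394 × 10^6) = 908.9.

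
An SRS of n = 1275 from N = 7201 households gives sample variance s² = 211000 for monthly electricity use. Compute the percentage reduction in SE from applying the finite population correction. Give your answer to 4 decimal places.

f = n/N = 1275/7201 = 0.17705874.
SE_no-fpc = √(s²/n) = 12.864299; SE_fpc = √((1−f)s²/n) = 11.669992.
Ratio = √(1−f) = 0.90716110. Reduction = 100·(1 − 0.90716110) = 9.2839%.

9.2839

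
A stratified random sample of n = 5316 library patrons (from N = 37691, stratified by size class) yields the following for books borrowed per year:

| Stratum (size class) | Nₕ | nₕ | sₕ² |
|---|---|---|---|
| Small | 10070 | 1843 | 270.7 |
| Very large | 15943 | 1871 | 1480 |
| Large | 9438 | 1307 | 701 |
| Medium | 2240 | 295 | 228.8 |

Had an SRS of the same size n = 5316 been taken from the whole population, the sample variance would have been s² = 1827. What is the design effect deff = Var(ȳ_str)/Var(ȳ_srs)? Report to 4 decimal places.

0.5584

Var(ȳ_str) = Σ Wₕ²(1−fₕ)sₕ²/nₕ with Wₕ = Nₕ/37691:
  Small: (10070/37691)²·(1−1843/10070)·270.7/1843 = 0.0085656154
  Very large: (15943/37691)²·(1−1871/15943)·1480/1871 = 0.12492187
  Large: (9438/37691)²·(1−1307/9438)·701/1307 = 0.028972838
  Medium: (2240/37691)²·(1−295/2240)·228.8/295 = 0.0023786268
  → Var(ȳ_str) = 0.16483895.
Var(ȳ_srs) = (1 − 5316/37691)·1827/5316 = 0.29520635.
deff = 0.16483895 / 0.29520635 = 0.5584.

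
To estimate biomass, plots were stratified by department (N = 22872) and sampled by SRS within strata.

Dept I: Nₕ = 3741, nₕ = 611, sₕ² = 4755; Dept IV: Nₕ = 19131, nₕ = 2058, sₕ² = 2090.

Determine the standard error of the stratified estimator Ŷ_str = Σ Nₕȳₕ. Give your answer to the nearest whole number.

Var(Ŷ_str) = Σₕ Nₕ²(1 − fₕ)sₕ²/nₕ.
Dept I: 3741²·(1 − 611/3741)·4755/611 = 9.1125801 × 10^7.
Dept IV: 19131²·(1 − 2058/19131)·2090/2058 = 3.3170226 × 10^8.
Sum = 4.2282806 × 10^8.
SE = √(4.2282806 × 10^8) = 20563.

20563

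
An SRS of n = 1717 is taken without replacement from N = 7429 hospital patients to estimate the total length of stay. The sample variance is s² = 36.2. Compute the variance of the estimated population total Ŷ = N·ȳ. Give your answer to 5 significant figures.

Var(Ŷ) = N²·Var(ȳ) = N²·(1 − n/N)·s²/n.
f = 1717/7429 = 0.23112128; Var(ȳ) = 0.76887872·36.2/1717 = 0.016210489.
Var(Ŷ) = 7429² · 0.016210489 = 894657.55.

894660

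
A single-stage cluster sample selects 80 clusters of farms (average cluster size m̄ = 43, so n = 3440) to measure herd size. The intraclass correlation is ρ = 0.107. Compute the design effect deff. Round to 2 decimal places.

deff = 1 + (43 − 1)·0.107 = 1 + 4.494 = 5.494.

5.49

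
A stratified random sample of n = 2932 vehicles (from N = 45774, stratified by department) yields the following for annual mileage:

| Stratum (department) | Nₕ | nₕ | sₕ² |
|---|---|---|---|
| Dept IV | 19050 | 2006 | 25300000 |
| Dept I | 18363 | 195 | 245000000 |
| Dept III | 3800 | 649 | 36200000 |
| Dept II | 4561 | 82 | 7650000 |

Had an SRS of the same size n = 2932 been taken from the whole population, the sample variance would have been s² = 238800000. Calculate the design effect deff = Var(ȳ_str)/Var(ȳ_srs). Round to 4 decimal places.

Var(ȳ_str) = Σ Wₕ²(1−fₕ)sₕ²/nₕ with Wₕ = Nₕ/45774:
  Dept IV: (19050/45774)²·(1−2006/19050)·25300000/2006 = 1954.4221
  Dept I: (18363/45774)²·(1−195/18363)·245000000/195 = 200052.74
  Dept III: (3800/45774)²·(1−649/3800)·36200000/649 = 318.75583
  Dept II: (4561/45774)²·(1−82/4561)·7650000/82 = 909.60112
  → Var(ȳ_str) = 203235.52.
Var(ȳ_srs) = (1 − 2932/45774)·238800000/2932 = 76229.176.
deff = 203235.52 / 76229.176 = 2.6661.

2.6661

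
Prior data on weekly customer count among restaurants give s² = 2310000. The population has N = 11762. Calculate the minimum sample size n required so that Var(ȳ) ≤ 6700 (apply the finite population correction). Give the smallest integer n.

335

Without fpc, n₀ = s²/D = 2310000/6700 = 344.7761.
With fpc, (1 − n/N)·s²/n ≤ D requires n ≥ n₀/(1 + n₀/N) = 344.7761/(1 + 344.7761/11762) = 334.9576.
Rounding up, n = 335.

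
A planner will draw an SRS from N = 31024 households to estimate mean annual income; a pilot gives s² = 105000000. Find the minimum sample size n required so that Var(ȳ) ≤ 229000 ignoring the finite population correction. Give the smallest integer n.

459

Without fpc, n₀ = s²/D = 105000000/229000 = 458.5153.
Rounding up, n = 459.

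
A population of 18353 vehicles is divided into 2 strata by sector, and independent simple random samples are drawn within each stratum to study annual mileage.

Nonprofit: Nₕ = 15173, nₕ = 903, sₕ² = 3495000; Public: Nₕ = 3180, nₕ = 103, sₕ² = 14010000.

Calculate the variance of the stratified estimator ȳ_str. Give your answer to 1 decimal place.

Var(ȳ_str) = Σₕ Wₕ²(1 − fₕ)sₕ²/nₕ with Wₕ = Nₕ/N, N = 18353.
Nonprofit: Wₕ = 0.82673132; term = 0.82673132²·(1 − 0.05951361)·3495000/903 = 2487.9447.
Public: Wₕ = 0.17326868; term = 0.17326868²·(1 − 0.03238994)·14010000/103 = 3951.3127.
Sum = 6439.2574.

6439.3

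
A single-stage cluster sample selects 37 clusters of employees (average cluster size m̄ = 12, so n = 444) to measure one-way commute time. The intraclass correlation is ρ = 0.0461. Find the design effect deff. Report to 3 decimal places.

1.507

deff = 1 + (12 − 1)·0.0461 = 1 + 0.5071 = 1.5071.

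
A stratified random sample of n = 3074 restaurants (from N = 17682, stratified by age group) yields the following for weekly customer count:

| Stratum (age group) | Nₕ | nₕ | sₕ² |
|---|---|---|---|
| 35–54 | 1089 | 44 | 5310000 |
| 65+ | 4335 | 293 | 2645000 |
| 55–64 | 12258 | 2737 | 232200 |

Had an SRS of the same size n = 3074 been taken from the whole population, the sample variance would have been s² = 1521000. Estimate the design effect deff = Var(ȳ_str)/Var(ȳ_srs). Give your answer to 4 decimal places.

2.3897

Var(ȳ_str) = Σ Wₕ²(1−fₕ)sₕ²/nₕ with Wₕ = Nₕ/17682:
  35–54: (1089/17682)²·(1−44/1089)·5310000/44 = 439.2616
  65+: (4335/17682)²·(1−293/4335)·2645000/293 = 505.91866
  55–64: (12258/17682)²·(1−2737/12258)·232200/2737 = 31.668451
  → Var(ȳ_str) = 976.84871.
Var(ȳ_srs) = (1 − 3074/17682)·1521000/3074 = 408.77537.
deff = 976.84871 / 408.77537 = 2.3897.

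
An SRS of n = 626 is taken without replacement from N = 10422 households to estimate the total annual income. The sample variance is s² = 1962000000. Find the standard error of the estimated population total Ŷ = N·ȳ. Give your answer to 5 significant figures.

1.7888 × 10^7

Var(Ŷ) = N²·Var(ȳ) = N²·(1 − n/N)·s²/n.
f = 626/10422 = 0.06006525; Var(ȳ) = 0.93993475·1962000000/626 = 2.9459297 × 10^6.
Var(Ŷ) = 10422² · (2.9459297 × 10^6) = 3.1998124 × 10^14.
SE(Ŷ) = √(3.1998124 × 10^14) = 1.7888 × 10^7.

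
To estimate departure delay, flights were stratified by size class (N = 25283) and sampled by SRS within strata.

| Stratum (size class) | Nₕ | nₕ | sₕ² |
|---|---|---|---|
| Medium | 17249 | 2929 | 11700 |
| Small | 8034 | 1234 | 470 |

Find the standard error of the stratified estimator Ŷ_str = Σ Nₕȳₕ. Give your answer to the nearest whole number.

Var(Ŷ_str) = Σₕ Nₕ²(1 − fₕ)sₕ²/nₕ.
Medium: 17249²·(1 − 2929/17249)·11700/2929 = 9.8667342 × 10^8.
Small: 8034²·(1 − 1234/8034)·470/1234 = 2.0807669 × 10^7.
Sum = 1.0074811 × 10^9.
SE = √(1.0074811 × 10^9) = 31741.

31741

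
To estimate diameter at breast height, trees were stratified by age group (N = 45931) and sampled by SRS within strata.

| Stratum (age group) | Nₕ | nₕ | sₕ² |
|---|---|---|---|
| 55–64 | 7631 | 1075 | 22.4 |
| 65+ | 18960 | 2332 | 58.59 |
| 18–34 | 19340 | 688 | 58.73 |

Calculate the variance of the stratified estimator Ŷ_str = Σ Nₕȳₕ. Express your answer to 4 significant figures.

3.976 × 10^7

Var(Ŷ_str) = Σₕ Nₕ²(1 − fₕ)sₕ²/nₕ.
55–64: 7631²·(1 − 1075/7631)·22.4/1075 = 1.0424613 × 10^6.
65+: 18960²·(1 − 2332/18960)·58.59/2332 = 7.9208776 × 10^6.
18–34: 19340²·(1 − 688/19340)·58.73/688 = 3.0793102 × 10^7.
Sum = 3.9756441 × 10^7.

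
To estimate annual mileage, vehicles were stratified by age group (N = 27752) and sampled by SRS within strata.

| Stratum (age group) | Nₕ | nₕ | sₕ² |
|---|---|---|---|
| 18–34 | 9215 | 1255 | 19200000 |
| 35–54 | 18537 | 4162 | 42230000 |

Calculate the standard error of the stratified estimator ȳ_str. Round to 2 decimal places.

Var(ȳ_str) = Σₕ Wₕ²(1 − fₕ)sₕ²/nₕ with Wₕ = Nₕ/N, N = 27752.
18–34: Wₕ = 0.33204814; term = 0.33204814²·(1 − 0.13619099)·19200000/1255 = 1457.0597.
35–54: Wₕ = 0.66795186; term = 0.66795186²·(1 − 0.22452393)·42230000/4162 = 3510.5708.
Sum = 4967.6305.
SE = √(4967.6305) = 70.48.

70.48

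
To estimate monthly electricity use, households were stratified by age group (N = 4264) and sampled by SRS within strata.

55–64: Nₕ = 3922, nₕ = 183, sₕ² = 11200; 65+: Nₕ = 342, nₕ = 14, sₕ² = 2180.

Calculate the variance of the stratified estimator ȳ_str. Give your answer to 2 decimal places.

50.32

Var(ȳ_str) = Σₕ Wₕ²(1 − fₕ)sₕ²/nₕ with Wₕ = Nₕ/N, N = 4264.
55–64: Wₕ = 0.91979362; term = 0.91979362²·(1 − 0.04665987)·11200/183 = 49.362324.
65+: Wₕ = 0.08020638; term = 0.08020638²·(1 − 0.04093567)·2180/14 = 0.96071377.
Sum = 50.323038.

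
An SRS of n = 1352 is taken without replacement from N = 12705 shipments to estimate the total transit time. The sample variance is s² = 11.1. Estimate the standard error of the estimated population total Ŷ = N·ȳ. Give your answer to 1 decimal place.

1088.2

Var(Ŷ) = N²·Var(ȳ) = N²·(1 − n/N)·s²/n.
f = 1352/12705 = 0.10641480; Var(ȳ) = 0.89358520·11.1/1352 = 0.0073363874.
Var(Ŷ) = 12705² · 0.0073363874 = 1.1842178 × 10^6.
SE(Ŷ) = √(1.1842178 × 10^6) = 1088.2.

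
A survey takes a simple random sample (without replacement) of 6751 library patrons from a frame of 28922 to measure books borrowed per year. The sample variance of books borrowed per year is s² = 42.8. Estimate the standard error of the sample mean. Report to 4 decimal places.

Under SRS without replacement, Var(ȳ) = (1 − f)·s²/n with f = n/N = 6751/28922 = 0.23342093.
Var(ȳ) = (1 − 0.23342093)·42.8/6751 = 0.76657907·0.0063398015 = 0.0048599592.
SE(ȳ) = √(0.0048599592) = 0.0697.

0.0697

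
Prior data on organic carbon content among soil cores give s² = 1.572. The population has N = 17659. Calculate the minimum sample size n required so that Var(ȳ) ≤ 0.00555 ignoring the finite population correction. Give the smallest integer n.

284

Without fpc, n₀ = s²/D = 1.572/0.00555 = 283.2432.
Rounding up, n = 284.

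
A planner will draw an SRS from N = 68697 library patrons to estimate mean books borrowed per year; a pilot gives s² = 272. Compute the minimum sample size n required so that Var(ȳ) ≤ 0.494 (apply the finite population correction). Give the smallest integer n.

547

Without fpc, n₀ = s²/D = 272/0.494 = 550.6073.
With fpc, (1 − n/N)·s²/n ≤ D requires n ≥ n₀/(1 + n₀/N) = 550.6073/(1 + 550.6073/68697) = 546.2293.
Rounding up, n = 547.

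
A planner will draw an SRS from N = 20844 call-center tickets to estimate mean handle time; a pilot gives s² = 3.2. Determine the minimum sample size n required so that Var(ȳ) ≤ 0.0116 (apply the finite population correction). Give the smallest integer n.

Without fpc, n₀ = s²/D = 3.2/0.0116 = 275.8621.
With fpc, (1 − n/N)·s²/n ≤ D requires n ≥ n₀/(1 + n₀/N) = 275.8621/(1 + 275.8621/20844) = 272.2589.
Rounding up, n = 273.

273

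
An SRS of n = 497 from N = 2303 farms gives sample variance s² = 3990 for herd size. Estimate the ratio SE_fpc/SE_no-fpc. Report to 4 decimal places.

f = n/N = 497/2303 = 0.21580547.
SE_no-fpc = √(s²/n) = 2.8334024; SE_fpc = √((1−f)s²/n) = 2.5091126.
Ratio = √(1−f) = 0.88554759.

0.8855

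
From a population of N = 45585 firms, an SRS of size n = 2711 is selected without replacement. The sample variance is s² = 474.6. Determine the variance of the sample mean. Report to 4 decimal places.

Under SRS without replacement, Var(ȳ) = (1 − f)·s²/n with f = n/N = 2711/45585 = 0.05947132.
Var(ȳ) = (1 − 0.05947132)·474.6/2711 = 0.94052868·0.17506455 = 0.16465323.

0.1647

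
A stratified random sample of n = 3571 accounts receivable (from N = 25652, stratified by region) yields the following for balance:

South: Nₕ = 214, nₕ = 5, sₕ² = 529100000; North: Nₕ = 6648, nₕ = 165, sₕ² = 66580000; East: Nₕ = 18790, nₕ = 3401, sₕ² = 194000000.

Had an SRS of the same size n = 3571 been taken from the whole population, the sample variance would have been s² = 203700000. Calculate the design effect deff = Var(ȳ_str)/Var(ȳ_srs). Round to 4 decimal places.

Var(ȳ_str) = Σ Wₕ²(1−fₕ)sₕ²/nₕ with Wₕ = Nₕ/25652:
  South: (214/25652)²·(1−5/214)·529100000/5 = 7192.5908
  North: (6648/25652)²·(1−165/6648)·66580000/165 = 26429.224
  East: (18790/25652)²·(1−3401/18790)·194000000/3401 = 25066.276
  → Var(ȳ_str) = 58688.091.
Var(ȳ_srs) = (1 − 3571/25652)·203700000/3571 = 49101.944.
deff = 58688.091 / 49101.944 = 1.1952.

1.1952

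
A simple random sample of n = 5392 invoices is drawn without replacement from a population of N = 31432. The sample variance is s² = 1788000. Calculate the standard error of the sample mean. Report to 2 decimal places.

16.57

Under SRS without replacement, Var(ȳ) = (1 − f)·s²/n with f = n/N = 5392/31432 = 0.17154492.
Var(ȳ) = (1 − 0.17154492)·1788000/5392 = 0.82845508·331.60237 = 274.71767.
SE(ȳ) = √(274.71767) = 16.57.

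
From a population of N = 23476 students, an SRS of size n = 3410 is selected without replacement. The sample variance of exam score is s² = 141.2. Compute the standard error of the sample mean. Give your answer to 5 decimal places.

Under SRS without replacement, Var(ȳ) = (1 − f)·s²/n with f = n/N = 3410/23476 = 0.14525473.
Var(ȳ) = (1 − 0.14525473)·141.2/3410 = 0.85474527·0.041407625 = 0.035392971.
SE(ȳ) = √(0.035392971) = 0.18813.

0.18813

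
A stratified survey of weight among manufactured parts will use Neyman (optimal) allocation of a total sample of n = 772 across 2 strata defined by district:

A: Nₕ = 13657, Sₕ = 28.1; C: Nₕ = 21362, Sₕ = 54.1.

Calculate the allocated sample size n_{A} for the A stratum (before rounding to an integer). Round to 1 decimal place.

Neyman allocation: nₕ = n·NₕSₕ / Σⱼ NⱼSⱼ.
Σ NⱼSⱼ = 13657·28.1 + 21362·54.1 = 1.5394459 × 10^6.
n_{A} = 772·13657·28.1 / (1.5394459 × 10^6) = 192.4.

192.4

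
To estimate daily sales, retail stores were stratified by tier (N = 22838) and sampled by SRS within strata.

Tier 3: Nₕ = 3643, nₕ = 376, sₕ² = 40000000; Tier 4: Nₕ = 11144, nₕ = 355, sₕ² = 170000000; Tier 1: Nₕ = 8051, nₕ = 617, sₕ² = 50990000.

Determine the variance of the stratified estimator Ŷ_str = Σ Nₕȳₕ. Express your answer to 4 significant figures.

6.379 × 10^13

Var(Ŷ_str) = Σₕ Nₕ²(1 − fₕ)sₕ²/nₕ.
Tier 3: 3643²·(1 − 376/3643)·40000000/376 = 1.2661363 × 10^12.
Tier 4: 11144²·(1 − 355/11144)·170000000/355 = 5.7576182 × 10^13.
Tier 1: 8051²·(1 − 617/8051)·50990000/617 = 4.9462064 × 10^12.
Sum = 6.3788525 × 10^13.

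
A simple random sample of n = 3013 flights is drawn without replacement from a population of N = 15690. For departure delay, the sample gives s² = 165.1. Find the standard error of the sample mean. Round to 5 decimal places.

Under SRS without replacement, Var(ȳ) = (1 − f)·s²/n with f = n/N = 3013/15690 = 0.19203314.
Var(ȳ) = (1 − 0.19203314)·165.1/3013 = 0.80796686·0.054795885 = 0.044273259.
SE(ȳ) = √(0.044273259) = 0.21041.

0.21041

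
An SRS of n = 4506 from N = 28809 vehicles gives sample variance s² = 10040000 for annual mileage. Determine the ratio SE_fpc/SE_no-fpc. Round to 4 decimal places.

0.9185

f = n/N = 4506/28809 = 0.15640946.
SE_no-fpc = √(s²/n) = 47.203181; SE_fpc = √((1−f)s²/n) = 43.354793.
Ratio = √(1−f) = 0.91847185.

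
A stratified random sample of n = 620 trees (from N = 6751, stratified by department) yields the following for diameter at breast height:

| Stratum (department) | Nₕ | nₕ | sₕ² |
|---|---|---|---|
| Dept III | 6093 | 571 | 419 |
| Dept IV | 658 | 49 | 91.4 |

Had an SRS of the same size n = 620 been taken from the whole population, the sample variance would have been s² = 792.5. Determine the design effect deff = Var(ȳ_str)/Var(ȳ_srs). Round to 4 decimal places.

Var(ȳ_str) = Σ Wₕ²(1−fₕ)sₕ²/nₕ with Wₕ = Nₕ/6751:
  Dept III: (6093/6751)²·(1−571/6093)·419/571 = 0.54171303
  Dept IV: (658/6751)²·(1−49/658)·91.4/49 = 0.0164005
  → Var(ȳ_str) = 0.55811353.
Var(ȳ_srs) = (1 − 620/6751)·792.5/620 = 1.1608358.
deff = 0.55811353 / 1.1608358 = 0.4808.

0.4808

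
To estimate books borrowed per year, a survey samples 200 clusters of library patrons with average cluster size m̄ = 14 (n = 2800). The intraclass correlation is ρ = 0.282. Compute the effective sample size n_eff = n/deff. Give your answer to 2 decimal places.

deff = 1 + (14 − 1)·0.282 = 1 + 3.666 = 4.666.
n_eff = 2800 / 4.666 = 600.09.

600.09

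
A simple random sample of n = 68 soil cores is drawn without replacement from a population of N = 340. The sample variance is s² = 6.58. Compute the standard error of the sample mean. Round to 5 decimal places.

0.27823

Under SRS without replacement, Var(ȳ) = (1 − f)·s²/n with f = n/N = 68/340 = 0.20000000.
Var(ȳ) = (1 − 0.20000000)·6.58/68 = 0.80000000·0.096764706 = 0.077411765.
SE(ȳ) = √(0.077411765) = 0.27823.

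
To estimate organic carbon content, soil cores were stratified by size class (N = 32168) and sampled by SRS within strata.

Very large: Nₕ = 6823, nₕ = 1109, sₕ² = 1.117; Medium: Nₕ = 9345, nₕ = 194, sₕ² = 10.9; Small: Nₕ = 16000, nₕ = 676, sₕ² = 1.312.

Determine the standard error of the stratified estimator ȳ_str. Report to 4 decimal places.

Var(ȳ_str) = Σₕ Wₕ²(1 − fₕ)sₕ²/nₕ with Wₕ = Nₕ/N, N = 32168.
Very large: Wₕ = 0.21210520; term = 0.21210520²·(1 − 0.16253847)·1.117/1109 = 3.7948019 × 10^-5.
Medium: Wₕ = 0.29050609; term = 0.29050609²·(1 − 0.02075976)·10.9/194 = 0.0046432761.
Small: Wₕ = 0.49738871; term = 0.49738871²·(1 − 0.04225000)·1.312/676 = 4.5986583 × 10^-4.
Sum = 0.0051410899.
SE = √(0.0051410899) = 0.0717.

0.0717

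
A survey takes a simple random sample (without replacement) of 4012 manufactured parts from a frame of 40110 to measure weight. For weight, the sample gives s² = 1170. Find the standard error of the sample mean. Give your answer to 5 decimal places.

Under SRS without replacement, Var(ȳ) = (1 − f)·s²/n with f = n/N = 4012/40110 = 0.10002493.
Var(ȳ) = (1 − 0.10002493)·1170/4012 = 0.89997507·0.29162512 = 0.26245534.
SE(ȳ) = √(0.26245534) = 0.51230.

0.51230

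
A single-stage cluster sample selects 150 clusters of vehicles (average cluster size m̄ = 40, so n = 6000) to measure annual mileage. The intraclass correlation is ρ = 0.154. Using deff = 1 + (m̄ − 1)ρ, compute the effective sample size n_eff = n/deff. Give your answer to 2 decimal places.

856.41

deff = 1 + (40 − 1)·0.154 = 1 + 6.006 = 7.006.
n_eff = 6000 / 7.006 = 856.41.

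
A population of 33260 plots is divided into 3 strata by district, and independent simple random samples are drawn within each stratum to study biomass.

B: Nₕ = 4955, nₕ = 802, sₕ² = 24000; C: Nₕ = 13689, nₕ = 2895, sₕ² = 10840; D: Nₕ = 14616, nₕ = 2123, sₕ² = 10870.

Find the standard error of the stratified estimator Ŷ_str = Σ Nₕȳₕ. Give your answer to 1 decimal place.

Var(Ŷ_str) = Σₕ Nₕ²(1 − fₕ)sₕ²/nₕ.
B: 4955²·(1 − 802/4955)·24000/802 = 6.1580394 × 10^8.
C: 13689²·(1 − 2895/13689)·10840/2895 = 5.5326711 × 10^8.
D: 14616²·(1 − 2123/14616)·10870/2123 = 9.349208 × 10^8.
Sum = 2.1039919 × 10^9.
SE = √(2.1039919 × 10^9) = 45869.3.

45869.3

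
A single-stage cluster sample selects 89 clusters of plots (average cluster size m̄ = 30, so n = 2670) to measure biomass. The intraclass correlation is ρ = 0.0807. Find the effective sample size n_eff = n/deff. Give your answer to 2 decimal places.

deff = 1 + (30 − 1)·0.0807 = 1 + 2.3403 = 3.3403.
n_eff = 2670 / 3.3403 = 799.33.

799.33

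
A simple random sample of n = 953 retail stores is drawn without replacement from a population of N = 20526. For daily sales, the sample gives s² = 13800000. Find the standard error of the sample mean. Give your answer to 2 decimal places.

Under SRS without replacement, Var(ȳ) = (1 − f)·s²/n with f = n/N = 953/20526 = 0.04642892.
Var(ȳ) = (1 − 0.04642892)·13800000/953 = 0.95357108·14480.588 = 13808.27.
SE(ȳ) = √(13808.27) = 117.51.

117.51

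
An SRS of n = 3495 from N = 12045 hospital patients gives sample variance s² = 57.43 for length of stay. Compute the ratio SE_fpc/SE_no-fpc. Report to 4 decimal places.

0.8425

f = n/N = 3495/12045 = 0.29016189.
SE_no-fpc = √(s²/n) = 0.12818754; SE_fpc = √((1−f)s²/n) = 0.10800043.
Ratio = √(1−f) = 0.84251891.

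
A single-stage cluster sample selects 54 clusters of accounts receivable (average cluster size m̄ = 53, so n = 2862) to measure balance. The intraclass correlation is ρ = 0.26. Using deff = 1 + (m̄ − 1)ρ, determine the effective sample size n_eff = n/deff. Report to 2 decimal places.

197.11

deff = 1 + (53 − 1)·0.26 = 1 + 13.52 = 14.52.
n_eff = 2862 / 14.52 = 197.11.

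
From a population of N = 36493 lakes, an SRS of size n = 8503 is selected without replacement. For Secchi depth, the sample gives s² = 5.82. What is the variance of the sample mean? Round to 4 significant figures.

5.250 × 10^-4

Under SRS without replacement, Var(ȳ) = (1 − f)·s²/n with f = n/N = 8503/36493 = 0.23300359.
Var(ȳ) = (1 − 0.23300359)·5.82/8503 = 0.76699641·6.8446431 × 10^-4 = 5.2498167 × 10^-4.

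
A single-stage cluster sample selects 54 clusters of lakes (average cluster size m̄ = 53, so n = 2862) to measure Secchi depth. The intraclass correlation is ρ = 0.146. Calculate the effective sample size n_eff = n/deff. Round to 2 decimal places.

deff = 1 + (53 − 1)·0.146 = 1 + 7.592 = 8.592.
n_eff = 2862 / 8.592 = 333.10.

333.10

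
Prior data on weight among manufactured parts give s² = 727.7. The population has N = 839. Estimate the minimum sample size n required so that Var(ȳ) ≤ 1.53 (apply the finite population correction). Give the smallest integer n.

Without fpc, n₀ = s²/D = 727.7/1.53 = 475.6209.
With fpc, (1 − n/N)·s²/n ≤ D requires n ≥ n₀/(1 + n₀/N) = 475.6209/(1 + 475.6209/839) = 303.5445.
Rounding up, n = 304.

304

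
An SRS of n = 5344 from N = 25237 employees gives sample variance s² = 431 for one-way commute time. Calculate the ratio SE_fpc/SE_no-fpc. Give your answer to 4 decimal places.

0.8878

f = n/N = 5344/25237 = 0.21175259.
SE_no-fpc = √(s²/n) = 0.28399154; SE_fpc = √((1−f)s²/n) = 0.25213706.
Ratio = √(1−f) = 0.88783299.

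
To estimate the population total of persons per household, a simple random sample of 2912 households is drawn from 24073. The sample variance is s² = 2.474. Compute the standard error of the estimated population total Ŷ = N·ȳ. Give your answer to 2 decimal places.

657.87

Var(Ŷ) = N²·Var(ȳ) = N²·(1 − n/N)·s²/n.
f = 2912/24073 = 0.12096540; Var(ȳ) = 0.87903460·2.474/2912 = 7.4681717 × 10^-4.
Var(Ŷ) = 24073² · (7.4681717 × 10^-4) = 432787.52.
SE(Ŷ) = √(432787.52) = 657.87.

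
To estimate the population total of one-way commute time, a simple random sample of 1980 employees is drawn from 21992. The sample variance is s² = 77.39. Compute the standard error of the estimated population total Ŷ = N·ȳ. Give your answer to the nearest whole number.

Var(Ŷ) = N²·Var(ȳ) = N²·(1 − n/N)·s²/n.
f = 1980/21992 = 0.09003274; Var(ȳ) = 0.90996726·77.39/1980 = 0.035566852.
Var(Ŷ) = 21992² · 0.035566852 = 1.7201839 × 10^7.
SE(Ŷ) = √(1.7201839 × 10^7) = 4148.

4148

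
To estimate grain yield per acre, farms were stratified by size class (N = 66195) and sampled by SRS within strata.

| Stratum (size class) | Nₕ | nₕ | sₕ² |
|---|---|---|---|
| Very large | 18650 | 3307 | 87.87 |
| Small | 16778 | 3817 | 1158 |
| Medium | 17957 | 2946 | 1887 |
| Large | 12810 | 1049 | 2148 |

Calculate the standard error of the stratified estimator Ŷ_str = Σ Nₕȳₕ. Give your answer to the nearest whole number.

23553

Var(Ŷ_str) = Σₕ Nₕ²(1 − fₕ)sₕ²/nₕ.
Very large: 18650²·(1 − 3307/18650)·87.87/3307 = 7.6031849 × 10^6.
Small: 16778²·(1 − 3817/16778)·1158/3817 = 6.5972828 × 10^7.
Medium: 17957²·(1 − 2946/17957)·1887/2946 = 1.7265635 × 10^8.
Large: 12810²·(1 − 1049/12810)·2148/1049 = 3.0849787 × 10^8.
Sum = 5.5473023 × 10^8.
SE = √(5.5473023 × 10^8) = 23553.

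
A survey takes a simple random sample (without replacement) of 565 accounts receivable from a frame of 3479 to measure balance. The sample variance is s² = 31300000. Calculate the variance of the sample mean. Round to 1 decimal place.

46401.4

Under SRS without replacement, Var(ȳ) = (1 − f)·s²/n with f = n/N = 565/3479 = 0.16240299.
Var(ȳ) = (1 − 0.16240299)·31300000/565 = 0.83759701·55398.23 = 46401.392.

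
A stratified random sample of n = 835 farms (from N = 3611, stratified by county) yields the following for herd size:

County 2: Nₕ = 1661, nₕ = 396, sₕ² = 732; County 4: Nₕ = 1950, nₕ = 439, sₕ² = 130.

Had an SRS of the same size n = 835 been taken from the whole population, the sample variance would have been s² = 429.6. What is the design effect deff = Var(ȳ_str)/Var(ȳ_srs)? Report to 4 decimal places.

0.9223

Var(ȳ_str) = Σ Wₕ²(1−fₕ)sₕ²/nₕ with Wₕ = Nₕ/3611:
  County 2: (1661/3611)²·(1−396/1661)·732/396 = 0.2978661
  County 4: (1950/3611)²·(1−439/1950)·130/439 = 0.066914915
  → Var(ȳ_str) = 0.36478102.
Var(ȳ_srs) = (1 − 835/3611)·429.6/835 = 0.3955212.
deff = 0.36478102 / 0.3955212 = 0.9223.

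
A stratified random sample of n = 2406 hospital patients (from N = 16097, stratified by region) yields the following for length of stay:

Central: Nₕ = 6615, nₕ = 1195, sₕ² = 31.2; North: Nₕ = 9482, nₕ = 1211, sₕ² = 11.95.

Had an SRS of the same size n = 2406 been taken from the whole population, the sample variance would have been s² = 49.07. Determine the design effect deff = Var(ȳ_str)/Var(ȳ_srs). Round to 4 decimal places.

Var(ȳ_str) = Σ Wₕ²(1−fₕ)sₕ²/nₕ with Wₕ = Nₕ/16097:
  Central: (6615/16097)²·(1−1195/6615)·31.2/1195 = 0.0036126504
  North: (9482/16097)²·(1−1211/9482)·11.95/1211 = 0.0029867017
  → Var(ȳ_str) = 0.0065993521.
Var(ȳ_srs) = (1 − 2406/16097)·49.07/2406 = 0.017346452.
deff = 0.0065993521 / 0.017346452 = 0.3804.

0.3804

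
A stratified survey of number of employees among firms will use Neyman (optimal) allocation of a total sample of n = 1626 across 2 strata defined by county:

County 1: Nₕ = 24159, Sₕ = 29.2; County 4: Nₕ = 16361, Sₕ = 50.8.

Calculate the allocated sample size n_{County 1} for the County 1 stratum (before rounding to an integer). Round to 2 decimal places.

Neyman allocation: nₕ = n·NₕSₕ / Σⱼ NⱼSⱼ.
Σ NⱼSⱼ = 24159·29.2 + 16361·50.8 = 1.5365816 × 10^6.
n_{County 1} = 1626·24159·29.2 / (1.5365816 × 10^6) = 746.49.

746.49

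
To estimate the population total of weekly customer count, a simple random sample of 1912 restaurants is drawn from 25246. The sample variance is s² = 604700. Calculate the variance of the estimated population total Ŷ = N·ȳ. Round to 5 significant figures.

1.8631 × 10^11

Var(Ŷ) = N²·Var(ȳ) = N²·(1 − n/N)·s²/n.
f = 1912/25246 = 0.07573477; Var(ȳ) = 0.92426523·604700/1912 = 292.31338.
Var(Ŷ) = 25246² · 292.31338 = 1.8630901 × 10^11.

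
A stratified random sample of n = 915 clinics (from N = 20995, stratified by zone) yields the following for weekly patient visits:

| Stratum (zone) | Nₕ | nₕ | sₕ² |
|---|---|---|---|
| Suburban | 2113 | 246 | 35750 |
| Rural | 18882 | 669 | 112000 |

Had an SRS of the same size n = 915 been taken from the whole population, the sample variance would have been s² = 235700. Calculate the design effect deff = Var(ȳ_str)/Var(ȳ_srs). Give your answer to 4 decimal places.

Var(ȳ_str) = Σ Wₕ²(1−fₕ)sₕ²/nₕ with Wₕ = Nₕ/20995:
  Suburban: (2113/20995)²·(1−246/2113)·35750/246 = 1.3006277
  Rural: (18882/20995)²·(1−669/18882)·112000/669 = 130.61397
  → Var(ȳ_str) = 131.9146.
Var(ȳ_srs) = (1 − 915/20995)·235700/915 = 246.36915.
deff = 131.9146 / 246.36915 = 0.5354.

0.5354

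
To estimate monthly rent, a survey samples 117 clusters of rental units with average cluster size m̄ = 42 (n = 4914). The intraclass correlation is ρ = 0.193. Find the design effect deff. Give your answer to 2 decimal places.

8.91

deff = 1 + (42 − 1)·0.193 = 1 + 7.913 = 8.913.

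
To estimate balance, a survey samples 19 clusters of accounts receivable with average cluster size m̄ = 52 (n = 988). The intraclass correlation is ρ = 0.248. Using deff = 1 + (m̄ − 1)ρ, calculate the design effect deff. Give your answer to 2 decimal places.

13.65

deff = 1 + (52 − 1)·0.248 = 1 + 12.648 = 13.648.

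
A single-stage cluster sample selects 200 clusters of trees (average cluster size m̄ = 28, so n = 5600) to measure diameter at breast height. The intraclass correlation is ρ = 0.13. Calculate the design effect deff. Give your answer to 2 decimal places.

deff = 1 + (28 − 1)·0.13 = 1 + 3.51 = 4.51.

4.51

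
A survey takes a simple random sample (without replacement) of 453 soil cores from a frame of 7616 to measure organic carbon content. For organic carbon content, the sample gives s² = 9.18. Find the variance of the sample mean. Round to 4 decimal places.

0.0191

Under SRS without replacement, Var(ȳ) = (1 − f)·s²/n with f = n/N = 453/7616 = 0.05948004.
Var(ȳ) = (1 − 0.05948004)·9.18/453 = 0.94051996·0.020264901 = 0.019059544.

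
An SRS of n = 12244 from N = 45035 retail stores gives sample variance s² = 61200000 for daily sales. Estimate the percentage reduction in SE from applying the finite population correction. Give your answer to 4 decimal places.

f = n/N = 12244/45035 = 0.27187743.
SE_no-fpc = √(s²/n) = 70.699127; SE_fpc = √((1−f)s²/n) = 60.327635.
Ratio = √(1−f) = 0.85330099. Reduction = 100·(1 − 0.85330099) = 14.6699%.

14.6699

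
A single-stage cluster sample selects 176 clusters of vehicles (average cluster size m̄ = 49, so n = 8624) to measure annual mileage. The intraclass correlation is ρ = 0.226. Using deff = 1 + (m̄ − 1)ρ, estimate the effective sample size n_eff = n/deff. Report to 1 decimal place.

deff = 1 + (49 − 1)·0.226 = 1 + 10.848 = 11.848.
n_eff = 8624 / 11.848 = 727.9.

727.9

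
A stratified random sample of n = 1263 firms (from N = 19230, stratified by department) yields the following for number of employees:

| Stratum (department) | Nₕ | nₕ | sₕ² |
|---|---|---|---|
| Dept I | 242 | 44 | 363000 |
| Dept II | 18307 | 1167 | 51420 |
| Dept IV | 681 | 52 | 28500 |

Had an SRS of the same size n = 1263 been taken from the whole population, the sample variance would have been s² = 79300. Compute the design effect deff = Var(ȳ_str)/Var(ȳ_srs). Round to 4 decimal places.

0.6664

Var(ȳ_str) = Σ Wₕ²(1−fₕ)sₕ²/nₕ with Wₕ = Nₕ/19230:
  Dept I: (242/19230)²·(1−44/242)·363000/44 = 1.0689956
  Dept II: (18307/19230)²·(1−1167/18307)·51420/1167 = 37.387863
  Dept IV: (681/19230)²·(1−52/681)·28500/52 = 0.63486401
  → Var(ȳ_str) = 39.091723.
Var(ȳ_srs) = (1 − 1263/19230)·79300/1263 = 58.66325.
deff = 39.091723 / 58.66325 = 0.6664.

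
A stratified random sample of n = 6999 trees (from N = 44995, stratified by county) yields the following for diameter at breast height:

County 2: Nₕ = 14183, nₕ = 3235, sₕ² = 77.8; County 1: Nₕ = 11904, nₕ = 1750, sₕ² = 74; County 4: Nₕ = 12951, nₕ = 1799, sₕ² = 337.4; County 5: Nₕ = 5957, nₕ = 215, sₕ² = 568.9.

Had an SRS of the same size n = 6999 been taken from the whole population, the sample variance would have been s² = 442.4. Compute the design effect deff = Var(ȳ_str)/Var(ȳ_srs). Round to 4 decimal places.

1.1701

Var(ȳ_str) = Σ Wₕ²(1−fₕ)sₕ²/nₕ with Wₕ = Nₕ/44995:
  County 2: (14183/44995)²·(1−3235/14183)·77.8/3235 = 0.0018445044
  County 1: (11904/44995)²·(1−1750/11904)·74/1750 = 0.0025246155
  County 4: (12951/44995)²·(1−1799/12951)·337.4/1799 = 0.013379549
  County 5: (5957/44995)²·(1−215/5957)·568.9/215 = 0.044705376
  → Var(ȳ_str) = 0.062454045.
Var(ȳ_srs) = (1 − 6999/44995)·442.4/6999 = 0.053376826.
deff = 0.062454045 / 0.053376826 = 1.1701.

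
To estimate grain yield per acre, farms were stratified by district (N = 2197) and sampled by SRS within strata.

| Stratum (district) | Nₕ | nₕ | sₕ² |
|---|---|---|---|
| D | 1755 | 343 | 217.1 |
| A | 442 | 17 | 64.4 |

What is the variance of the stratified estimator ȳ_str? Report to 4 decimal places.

Var(ȳ_str) = Σₕ Wₕ²(1 − fₕ)sₕ²/nₕ with Wₕ = Nₕ/N, N = 2197.
D: Wₕ = 0.79881657; term = 0.79881657²·(1 − 0.19544160)·217.1/343 = 0.32495065.
A: Wₕ = 0.20118343; term = 0.20118343²·(1 − 0.03846154)·64.4/17 = 0.14743074.
Sum = 0.47238139.

0.4724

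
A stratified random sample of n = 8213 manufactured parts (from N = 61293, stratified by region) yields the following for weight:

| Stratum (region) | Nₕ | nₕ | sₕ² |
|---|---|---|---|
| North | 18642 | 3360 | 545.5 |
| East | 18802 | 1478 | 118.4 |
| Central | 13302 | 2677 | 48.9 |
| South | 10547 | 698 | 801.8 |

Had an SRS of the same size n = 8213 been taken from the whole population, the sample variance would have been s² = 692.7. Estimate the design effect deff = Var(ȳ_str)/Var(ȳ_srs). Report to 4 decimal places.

0.7079

Var(ȳ_str) = Σ Wₕ²(1−fₕ)sₕ²/nₕ with Wₕ = Nₕ/61293:
  North: (18642/61293)²·(1−3360/18642)·545.5/3360 = 0.012311371
  East: (18802/61293)²·(1−1478/18802)·118.4/1478 = 0.0069455675
  Central: (13302/61293)²·(1−2677/13302)·48.9/2677 = 6.8720231 × 10^-4
  South: (10547/61293)²·(1−698/10547)·801.8/698 = 0.031762155
  → Var(ȳ_str) = 0.051706296.
Var(ȳ_srs) = (1 − 8213/61293)·692.7/8213 = 0.073040443.
deff = 0.051706296 / 0.073040443 = 0.7079.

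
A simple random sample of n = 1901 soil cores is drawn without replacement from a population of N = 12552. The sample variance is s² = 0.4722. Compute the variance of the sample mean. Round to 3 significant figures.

Under SRS without replacement, Var(ȳ) = (1 − f)·s²/n with f = n/N = 1901/12552 = 0.15144997.
Var(ȳ) = (1 − 0.15144997)·0.4722/1901 = 0.84855003·2.4839558 × 10^-4 = 2.1077608 × 10^-4.

2.11 × 10^-4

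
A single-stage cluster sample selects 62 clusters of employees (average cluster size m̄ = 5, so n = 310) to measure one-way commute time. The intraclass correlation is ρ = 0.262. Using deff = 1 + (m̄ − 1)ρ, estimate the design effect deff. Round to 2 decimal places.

2.05

deff = 1 + (5 − 1)·0.262 = 1 + 1.048 = 2.048.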